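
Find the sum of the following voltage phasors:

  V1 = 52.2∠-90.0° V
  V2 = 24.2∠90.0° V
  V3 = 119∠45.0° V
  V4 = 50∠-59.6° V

Step 1 — Convert each phasor to rectangular form:
  V1 = 52.2·(cos(-90.0°) + j·sin(-90.0°)) = 0 - j52.2 V
  V2 = 24.2·(cos(90.0°) + j·sin(90.0°)) = 0 + j24.2 V
  V3 = 119·(cos(45.0°) + j·sin(45.0°)) = 84.15 + j84.15 V
  V4 = 50·(cos(-59.6°) + j·sin(-59.6°)) = 25.3 - j43.13 V
Step 2 — Sum components: V_total = 109.4 + j13.02 V.
Step 3 — Convert to polar: |V_total| = 110.2 V, ∠V_total = 6.8°.

V_total = 110.2∠6.8° V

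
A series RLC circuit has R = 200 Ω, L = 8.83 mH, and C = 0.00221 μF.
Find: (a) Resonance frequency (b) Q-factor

Step 1 — Resonance condition Im(Z)=0 gives ω₀ = 1/√(LC).
Step 2 — ω₀ = 1/√(0.00883·2.21e-09) = 2.264e+05 rad/s.
Step 3 — f₀ = ω₀/(2π) = 3.603e+04 Hz.
Step 4 — Series Q: Q = ω₀L/R = 2.264e+05·0.00883/200 = 9.994.

(a) f₀ = 3.603e+04 Hz  (b) Q = 9.994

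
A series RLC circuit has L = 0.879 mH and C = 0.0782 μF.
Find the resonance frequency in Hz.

Step 1 — Resonance condition Im(Z)=0 gives ω₀ = 1/√(LC).
Step 2 — ω₀ = 1/√(0.000879·7.82e-08) = 1.206e+05 rad/s.
Step 3 — f₀ = ω₀/(2π) = 1.92e+04 Hz.

f₀ = 1.92e+04 Hz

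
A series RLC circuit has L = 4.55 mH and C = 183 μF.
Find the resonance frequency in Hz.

Step 1 — Resonance condition Im(Z)=0 gives ω₀ = 1/√(LC).
Step 2 — ω₀ = 1/√(0.00455·0.000183) = 1096 rad/s.
Step 3 — f₀ = ω₀/(2π) = 174.4 Hz.

f₀ = 174.4 Hz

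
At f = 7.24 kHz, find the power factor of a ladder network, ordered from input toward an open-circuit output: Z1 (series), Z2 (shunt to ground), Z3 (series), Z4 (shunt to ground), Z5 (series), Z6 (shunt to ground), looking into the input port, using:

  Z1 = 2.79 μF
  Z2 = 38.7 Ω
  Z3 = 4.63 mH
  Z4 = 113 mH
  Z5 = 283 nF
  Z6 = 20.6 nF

Step 1 — Angular frequency: ω = 2π·f = 2π·7240 = 4.549e+04 rad/s.
Step 2 — Component impedances:
  Z1: Z = 1/(jωC) = -j/(ω·C) = 0 - j7.879 Ω
  Z2: Z = R = 38.7 Ω
  Z3: Z = jωL = j·4.549e+04·0.00463 = 0 + j210.6 Ω
  Z4: Z = jωL = j·4.549e+04·0.113 = 0 + j5140 Ω
  Z5: Z = 1/(jωC) = -j/(ω·C) = 0 - j77.68 Ω
  Z6: Z = 1/(jωC) = -j/(ω·C) = 0 - j1067 Ω
Step 3 — Ladder network (open output): work backward from the far end, alternating series and parallel combinations. Z_in = 38.66 - j9.065 Ω = 39.71∠-13.2° Ω.
Step 4 — Power factor: PF = cos(φ) = Re(Z)/|Z| = 38.66/39.71 = 0.9736.
Step 5 — Type: Im(Z) = -9.065 ⇒ leading (phase φ = -13.2°).

PF = 0.9736 (leading, φ = -13.2°)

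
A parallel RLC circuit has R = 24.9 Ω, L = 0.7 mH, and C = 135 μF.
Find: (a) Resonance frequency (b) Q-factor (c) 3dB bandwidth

Step 1 — Resonance: ω₀ = 1/√(LC) = 1/√(0.0007·0.000135) = 3253 rad/s.
Step 2 — f₀ = ω₀/(2π) = 517.7 Hz.
Step 3 — Parallel Q: Q = R/(ω₀L) = 24.9/(3253·0.0007) = 10.93.
Step 4 — Bandwidth: Δω = ω₀/Q = 297.5 rad/s; BW = Δω/(2π) = 47.35 Hz.

(a) f₀ = 517.7 Hz  (b) Q = 10.93  (c) BW = 47.35 Hz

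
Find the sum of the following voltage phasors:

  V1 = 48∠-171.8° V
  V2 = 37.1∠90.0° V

Step 1 — Convert each phasor to rectangular form:
  V1 = 48·(cos(-171.8°) + j·sin(-171.8°)) = -47.51 - j6.846 V
  V2 = 37.1·(cos(90.0°) + j·sin(90.0°)) = 0 + j37.1 V
Step 2 — Sum components: V_total = -47.51 + j30.25 V.
Step 3 — Convert to polar: |V_total| = 56.32 V, ∠V_total = 147.5°.

V_total = 56.32∠147.5° V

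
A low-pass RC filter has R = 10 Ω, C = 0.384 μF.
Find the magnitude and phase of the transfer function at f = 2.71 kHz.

Step 1 — Angular frequency: ω = 2π·2710 = 1.703e+04 rad/s.
Step 2 — Transfer function: H(jω) = 1/(1 + jωRC).
Step 3 — Denominator: 1 + jωRC = 1 + j·1.703e+04·10·3.84e-07 = 1 + j0.06539.
Step 4 — H = 0.9957 - j0.06511.
Step 5 — Magnitude: |H| = 0.9979 (-0.0 dB); phase: φ = -3.7°.

|H| = 0.9979 (-0.0 dB), φ = -3.7°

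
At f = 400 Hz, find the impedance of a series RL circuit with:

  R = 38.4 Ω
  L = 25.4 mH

Step 1 — Angular frequency: ω = 2π·f = 2π·400 = 2513 rad/s.
Step 2 — Component impedances:
  R: Z = R = 38.4 Ω
  L: Z = jωL = j·2513·0.0254 = 0 + j63.84 Ω
Step 3 — Series combination: Z_total = R + L = 38.4 + j63.84 Ω = 74.5∠59.0° Ω.

Z = 38.4 + j63.84 Ω = 74.5∠59.0° Ω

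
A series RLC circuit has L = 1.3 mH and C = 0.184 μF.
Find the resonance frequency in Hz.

Step 1 — Resonance condition Im(Z)=0 gives ω₀ = 1/√(LC).
Step 2 — ω₀ = 1/√(0.0013·1.84e-07) = 6.466e+04 rad/s.
Step 3 — f₀ = ω₀/(2π) = 1.029e+04 Hz.

f₀ = 1.029e+04 Hz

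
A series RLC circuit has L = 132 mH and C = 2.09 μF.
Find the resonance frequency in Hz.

Step 1 — Resonance condition Im(Z)=0 gives ω₀ = 1/√(LC).
Step 2 — ω₀ = 1/√(0.132·2.09e-06) = 1904 rad/s.
Step 3 — f₀ = ω₀/(2π) = 303 Hz.

f₀ = 303 Hz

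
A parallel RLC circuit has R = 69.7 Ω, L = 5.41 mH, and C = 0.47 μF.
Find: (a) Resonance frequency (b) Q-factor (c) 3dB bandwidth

Step 1 — Resonance: ω₀ = 1/√(LC) = 1/√(0.00541·4.7e-07) = 1.983e+04 rad/s.
Step 2 — f₀ = ω₀/(2π) = 3156 Hz.
Step 3 — Parallel Q: Q = R/(ω₀L) = 69.7/(1.983e+04·0.00541) = 0.6497.
Step 4 — Bandwidth: Δω = ω₀/Q = 3.053e+04 rad/s; BW = Δω/(2π) = 4858 Hz.

(a) f₀ = 3156 Hz  (b) Q = 0.6497  (c) BW = 4858 Hz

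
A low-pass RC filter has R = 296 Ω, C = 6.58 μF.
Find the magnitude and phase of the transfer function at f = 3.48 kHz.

Step 1 — Angular frequency: ω = 2π·3480 = 2.187e+04 rad/s.
Step 2 — Transfer function: H(jω) = 1/(1 + jωRC).
Step 3 — Denominator: 1 + jωRC = 1 + j·2.187e+04·296·6.58e-06 = 1 + j42.59.
Step 4 — H = 0.0005511 - j0.02347.
Step 5 — Magnitude: |H| = 0.02347 (-32.6 dB); phase: φ = -88.7°.

|H| = 0.02347 (-32.6 dB), φ = -88.7°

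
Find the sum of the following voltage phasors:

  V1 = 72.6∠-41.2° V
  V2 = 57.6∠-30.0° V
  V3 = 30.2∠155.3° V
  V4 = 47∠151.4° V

Step 1 — Convert each phasor to rectangular form:
  V1 = 72.6·(cos(-41.2°) + j·sin(-41.2°)) = 54.63 - j47.82 V
  V2 = 57.6·(cos(-30.0°) + j·sin(-30.0°)) = 49.88 - j28.8 V
  V3 = 30.2·(cos(155.3°) + j·sin(155.3°)) = -27.44 + j12.62 V
  V4 = 47·(cos(151.4°) + j·sin(151.4°)) = -41.27 + j22.5 V
Step 2 — Sum components: V_total = 35.81 - j41.5 V.
Step 3 — Convert to polar: |V_total| = 54.81 V, ∠V_total = -49.2°.

V_total = 54.81∠-49.2° V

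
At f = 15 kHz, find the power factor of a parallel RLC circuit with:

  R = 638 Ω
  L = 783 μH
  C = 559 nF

Step 1 — Angular frequency: ω = 2π·f = 2π·1.5e+04 = 9.425e+04 rad/s.
Step 2 — Component impedances:
  R: Z = R = 638 Ω
  L: Z = jωL = j·9.425e+04·0.000783 = 0 + j73.8 Ω
  C: Z = 1/(jωC) = -j/(ω·C) = 0 - j18.98 Ω
Step 3 — Parallel combination: 1/Z_total = 1/R + 1/L + 1/C; Z_total = 1.022 - j25.51 Ω = 25.53∠-87.7° Ω.
Step 4 — Power factor: PF = cos(φ) = Re(Z)/|Z| = 1.0218/25.533 = 0.04002.
Step 5 — Type: Im(Z) = -25.51 ⇒ leading (phase φ = -87.7°).

PF = 0.04002 (leading, φ = -87.7°)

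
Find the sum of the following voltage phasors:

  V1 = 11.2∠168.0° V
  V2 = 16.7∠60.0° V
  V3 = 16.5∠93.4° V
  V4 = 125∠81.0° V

Step 1 — Convert each phasor to rectangular form:
  V1 = 11.2·(cos(168.0°) + j·sin(168.0°)) = -10.96 + j2.329 V
  V2 = 16.7·(cos(60.0°) + j·sin(60.0°)) = 8.35 + j14.46 V
  V3 = 16.5·(cos(93.4°) + j·sin(93.4°)) = -0.9786 + j16.47 V
  V4 = 125·(cos(81.0°) + j·sin(81.0°)) = 19.55 + j123.5 V
Step 2 — Sum components: V_total = 15.97 + j156.7 V.
Step 3 — Convert to polar: |V_total| = 157.5 V, ∠V_total = 84.2°.

V_total = 157.5∠84.2° V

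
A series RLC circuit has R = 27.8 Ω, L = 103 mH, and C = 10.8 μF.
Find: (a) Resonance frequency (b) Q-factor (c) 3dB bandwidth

Step 1 — Resonance condition Im(Z)=0 gives ω₀ = 1/√(LC).
Step 2 — ω₀ = 1/√(0.103·1.08e-05) = 948.1 rad/s.
Step 3 — f₀ = ω₀/(2π) = 150.9 Hz.
Step 4 — Series Q: Q = ω₀L/R = 948.1·0.103/27.8 = 3.513.
Step 5 — 3dB bandwidth: Δω = ω₀/Q = 269.9 rad/s; BW = Δω/(2π) = 42.96 Hz.

(a) f₀ = 150.9 Hz  (b) Q = 3.513  (c) BW = 42.96 Hz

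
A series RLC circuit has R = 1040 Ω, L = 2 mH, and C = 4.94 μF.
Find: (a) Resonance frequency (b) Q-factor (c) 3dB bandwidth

Step 1 — Resonance condition Im(Z)=0 gives ω₀ = 1/√(LC).
Step 2 — ω₀ = 1/√(0.002·4.94e-06) = 1.006e+04 rad/s.
Step 3 — f₀ = ω₀/(2π) = 1601 Hz.
Step 4 — Series Q: Q = ω₀L/R = 1.006e+04·0.002/1040 = 0.01935.
Step 5 — 3dB bandwidth: Δω = ω₀/Q = 5.2e+05 rad/s; BW = Δω/(2π) = 8.276e+04 Hz.

(a) f₀ = 1601 Hz  (b) Q = 0.01935  (c) BW = 8.276e+04 Hz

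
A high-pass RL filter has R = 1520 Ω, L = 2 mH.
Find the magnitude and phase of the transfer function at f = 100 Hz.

Step 1 — Angular frequency: ω = 2π·100 = 628.3 rad/s.
Step 2 — Transfer function: H(jω) = jωL/(R + jωL).
Step 3 — Numerator jωL = j·1.257; denominator R + jωL = 1520 + j1.257.
Step 4 — H = 6.835e-07 + j0.0008267.
Step 5 — Magnitude: |H| = 0.0008267 (-61.7 dB); phase: φ = 90.0°.

|H| = 0.0008267 (-61.7 dB), φ = 90.0°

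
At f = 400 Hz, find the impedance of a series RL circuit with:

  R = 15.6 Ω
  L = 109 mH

Step 1 — Angular frequency: ω = 2π·f = 2π·400 = 2513 rad/s.
Step 2 — Component impedances:
  R: Z = R = 15.6 Ω
  L: Z = jωL = j·2513·0.109 = 0 + j273.9 Ω
Step 3 — Series combination: Z_total = R + L = 15.6 + j273.9 Ω = 274.4∠86.7° Ω.

Z = 15.6 + j273.9 Ω = 274.4∠86.7° Ω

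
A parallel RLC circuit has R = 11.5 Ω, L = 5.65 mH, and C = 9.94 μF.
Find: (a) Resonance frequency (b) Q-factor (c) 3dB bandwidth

Step 1 — Resonance: ω₀ = 1/√(LC) = 1/√(0.00565·9.94e-06) = 4220 rad/s.
Step 2 — f₀ = ω₀/(2π) = 671.6 Hz.
Step 3 — Parallel Q: Q = R/(ω₀L) = 11.5/(4220·0.00565) = 0.4824.
Step 4 — Bandwidth: Δω = ω₀/Q = 8748 rad/s; BW = Δω/(2π) = 1392 Hz.

(a) f₀ = 671.6 Hz  (b) Q = 0.4824  (c) BW = 1392 Hz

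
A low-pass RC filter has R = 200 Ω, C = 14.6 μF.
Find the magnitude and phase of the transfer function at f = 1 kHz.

Step 1 — Angular frequency: ω = 2π·1000 = 6283 rad/s.
Step 2 — Transfer function: H(jω) = 1/(1 + jωRC).
Step 3 — Denominator: 1 + jωRC = 1 + j·6283·200·1.46e-05 = 1 + j18.35.
Step 4 — H = 0.002962 - j0.05434.
Step 5 — Magnitude: |H| = 0.05442 (-25.3 dB); phase: φ = -86.9°.

|H| = 0.05442 (-25.3 dB), φ = -86.9°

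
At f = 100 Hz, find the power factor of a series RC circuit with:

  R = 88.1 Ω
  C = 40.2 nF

Step 1 — Angular frequency: ω = 2π·f = 2π·100 = 628.3 rad/s.
Step 2 — Component impedances:
  R: Z = R = 88.1 Ω
  C: Z = 1/(jωC) = -j/(ω·C) = 0 - j3.959e+04 Ω
Step 3 — Series combination: Z_total = R + C = 88.1 - j3.959e+04 Ω = 3.959e+04∠-89.9° Ω.
Step 4 — Power factor: PF = cos(φ) = Re(Z)/|Z| = 88.1/3.959e+04 = 0.002225.
Step 5 — Type: Im(Z) = -3.959e+04 ⇒ leading (phase φ = -89.9°).

PF = 0.002225 (leading, φ = -89.9°)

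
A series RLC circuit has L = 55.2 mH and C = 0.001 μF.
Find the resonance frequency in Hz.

Step 1 — Resonance condition Im(Z)=0 gives ω₀ = 1/√(LC).
Step 2 — ω₀ = 1/√(0.0552·1e-09) = 1.346e+05 rad/s.
Step 3 — f₀ = ω₀/(2π) = 2.142e+04 Hz.

f₀ = 2.142e+04 Hz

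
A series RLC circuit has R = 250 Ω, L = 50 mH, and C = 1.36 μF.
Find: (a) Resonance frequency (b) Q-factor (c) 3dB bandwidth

Step 1 — Resonance: ω₀ = 1/√(LC) = 1/√(0.05·1.36e-06) = 3835 rad/s.
Step 2 — f₀ = ω₀/(2π) = 610.3 Hz.
Step 3 — Series Q: Q = ω₀L/R = 3835·0.05/250 = 0.767.
Step 4 — Bandwidth: Δω = ω₀/Q = 5000 rad/s; BW = Δω/(2π) = 795.8 Hz.

(a) f₀ = 610.3 Hz  (b) Q = 0.767  (c) BW = 795.8 Hz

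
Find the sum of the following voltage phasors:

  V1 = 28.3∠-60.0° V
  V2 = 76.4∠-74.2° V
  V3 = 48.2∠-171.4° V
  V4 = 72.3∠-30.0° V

Step 1 — Convert each phasor to rectangular form:
  V1 = 28.3·(cos(-60.0°) + j·sin(-60.0°)) = 14.15 - j24.51 V
  V2 = 76.4·(cos(-74.2°) + j·sin(-74.2°)) = 20.8 - j73.51 V
  V3 = 48.2·(cos(-171.4°) + j·sin(-171.4°)) = -47.66 - j7.208 V
  V4 = 72.3·(cos(-30.0°) + j·sin(-30.0°)) = 62.61 - j36.15 V
Step 2 — Sum components: V_total = 49.91 - j141.4 V.
Step 3 — Convert to polar: |V_total| = 149.9 V, ∠V_total = -70.6°.

V_total = 149.9∠-70.6° V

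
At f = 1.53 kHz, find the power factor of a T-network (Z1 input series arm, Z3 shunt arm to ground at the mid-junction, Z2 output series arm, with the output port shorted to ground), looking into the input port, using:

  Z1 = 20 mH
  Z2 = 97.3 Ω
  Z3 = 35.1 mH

Step 1 — Angular frequency: ω = 2π·f = 2π·1530 = 9613 rad/s.
Step 2 — Component impedances:
  Z1: Z = jωL = j·9613·0.02 = 0 + j192.3 Ω
  Z2: Z = R = 97.3 Ω
  Z3: Z = jωL = j·9613·0.0351 = 0 + j337.4 Ω
Step 3 — With the output port shorted to ground, the output series arm Z2 runs from the junction to ground; the shunt arm Z3 also runs from the junction to ground. They appear in parallel: Z3 || Z2 = 89.83 + j25.9 Ω.
Step 4 — Series with input arm Z1: Z_in = Z1 + (Z3 || Z2) = 89.83 + j218.2 Ω = 235.9∠67.6° Ω.
Step 5 — Power factor: PF = cos(φ) = Re(Z)/|Z| = 89.83/235.94 = 0.3807.
Step 6 — Type: Im(Z) = 218.2 ⇒ lagging (phase φ = 67.6°).

PF = 0.3807 (lagging, φ = 67.6°)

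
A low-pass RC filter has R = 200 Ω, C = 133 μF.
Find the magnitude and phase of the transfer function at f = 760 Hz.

Step 1 — Angular frequency: ω = 2π·760 = 4775 rad/s.
Step 2 — Transfer function: H(jω) = 1/(1 + jωRC).
Step 3 — Denominator: 1 + jωRC = 1 + j·4775·200·0.000133 = 1 + j127.
Step 4 — H = 6.198e-05 - j0.007872.
Step 5 — Magnitude: |H| = 0.007872 (-42.1 dB); phase: φ = -89.5°.

|H| = 0.007872 (-42.1 dB), φ = -89.5°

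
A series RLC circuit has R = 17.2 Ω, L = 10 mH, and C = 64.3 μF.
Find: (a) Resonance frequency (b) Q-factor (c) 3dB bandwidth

Step 1 — Resonance condition Im(Z)=0 gives ω₀ = 1/√(LC).
Step 2 — ω₀ = 1/√(0.01·6.43e-05) = 1247 rad/s.
Step 3 — f₀ = ω₀/(2π) = 198.5 Hz.
Step 4 — Series Q: Q = ω₀L/R = 1247·0.01/17.2 = 0.725.
Step 5 — 3dB bandwidth: Δω = ω₀/Q = 1720 rad/s; BW = Δω/(2π) = 273.7 Hz.

(a) f₀ = 198.5 Hz  (b) Q = 0.725  (c) BW = 273.7 Hz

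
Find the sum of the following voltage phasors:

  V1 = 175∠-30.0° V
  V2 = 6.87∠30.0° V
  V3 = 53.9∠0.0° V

Step 1 — Convert each phasor to rectangular form:
  V1 = 175·(cos(-30.0°) + j·sin(-30.0°)) = 151.6 - j87.5 V
  V2 = 6.87·(cos(30.0°) + j·sin(30.0°)) = 5.95 + j3.435 V
  V3 = 53.9·(cos(0.0°) + j·sin(0.0°)) = 53.9 V
Step 2 — Sum components: V_total = 211.4 - j84.06 V.
Step 3 — Convert to polar: |V_total| = 227.5 V, ∠V_total = -21.7°.

V_total = 227.5∠-21.7° V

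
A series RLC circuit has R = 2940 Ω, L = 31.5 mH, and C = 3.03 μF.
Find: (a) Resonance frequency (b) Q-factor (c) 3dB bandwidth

Step 1 — Resonance: ω₀ = 1/√(LC) = 1/√(0.0315·3.03e-06) = 3237 rad/s.
Step 2 — f₀ = ω₀/(2π) = 515.2 Hz.
Step 3 — Series Q: Q = ω₀L/R = 3237·0.0315/2940 = 0.03468.
Step 4 — Bandwidth: Δω = ω₀/Q = 9.333e+04 rad/s; BW = Δω/(2π) = 1.485e+04 Hz.

(a) f₀ = 515.2 Hz  (b) Q = 0.03468  (c) BW = 1.485e+04 Hz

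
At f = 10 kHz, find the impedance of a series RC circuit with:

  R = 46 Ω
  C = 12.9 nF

Step 1 — Angular frequency: ω = 2π·f = 2π·1e+04 = 6.283e+04 rad/s.
Step 2 — Component impedances:
  R: Z = R = 46 Ω
  C: Z = 1/(jωC) = -j/(ω·C) = 0 - j1234 Ω
Step 3 — Series combination: Z_total = R + C = 46 - j1234 Ω = 1235∠-87.9° Ω.

Z = 46 - j1234 Ω = 1235∠-87.9° Ω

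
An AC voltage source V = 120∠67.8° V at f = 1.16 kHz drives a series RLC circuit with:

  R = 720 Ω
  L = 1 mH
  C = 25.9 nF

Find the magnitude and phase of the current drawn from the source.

Step 1 — Angular frequency: ω = 2π·f = 2π·1160 = 7288 rad/s.
Step 2 — Component impedances:
  R: Z = R = 720 Ω
  L: Z = jωL = j·7288·0.001 = 0 + j7.288 Ω
  C: Z = 1/(jωC) = -j/(ω·C) = 0 - j5297 Ω
Step 3 — Series combination: Z_total = R + L + C = 720 - j5290 Ω = 5339∠-82.2° Ω.
Step 4 — Source phasor: V = 120∠67.8° V = 45.34 + j111.1 V.
Step 5 — Ohm's law: I = V / Z_total = (45.34 + j111.1) / (720 - j5290) = -0.01948 + j0.01122 A.
Step 6 — Convert to polar: |I| = 0.02248 A, ∠I = 150.0°.

I = 0.02248∠150.0° A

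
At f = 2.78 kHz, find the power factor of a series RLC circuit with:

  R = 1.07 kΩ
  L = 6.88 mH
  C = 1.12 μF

Step 1 — Angular frequency: ω = 2π·f = 2π·2780 = 1.747e+04 rad/s.
Step 2 — Component impedances:
  R: Z = R = 1070 Ω
  L: Z = jωL = j·1.747e+04·0.00688 = 0 + j120.2 Ω
  C: Z = 1/(jωC) = -j/(ω·C) = 0 - j51.12 Ω
Step 3 — Series combination: Z_total = R + L + C = 1070 + j69.06 Ω = 1072∠3.7° Ω.
Step 4 — Power factor: PF = cos(φ) = Re(Z)/|Z| = 1070/1072.2 = 0.9979.
Step 5 — Type: Im(Z) = 69.06 ⇒ lagging (phase φ = 3.7°).

PF = 0.9979 (lagging, φ = 3.7°)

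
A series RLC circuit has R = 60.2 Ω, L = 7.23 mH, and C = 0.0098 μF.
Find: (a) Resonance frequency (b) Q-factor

Step 1 — Resonance condition Im(Z)=0 gives ω₀ = 1/√(LC).
Step 2 — ω₀ = 1/√(0.00723·9.8e-09) = 1.188e+05 rad/s.
Step 3 — f₀ = ω₀/(2π) = 1.891e+04 Hz.
Step 4 — Series Q: Q = ω₀L/R = 1.188e+05·0.00723/60.2 = 14.27.

(a) f₀ = 1.891e+04 Hz  (b) Q = 14.27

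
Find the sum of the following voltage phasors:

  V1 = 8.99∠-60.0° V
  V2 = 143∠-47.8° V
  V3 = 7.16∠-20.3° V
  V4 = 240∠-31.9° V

Step 1 — Convert each phasor to rectangular form:
  V1 = 8.99·(cos(-60.0°) + j·sin(-60.0°)) = 4.495 - j7.786 V
  V2 = 143·(cos(-47.8°) + j·sin(-47.8°)) = 96.06 - j105.9 V
  V3 = 7.16·(cos(-20.3°) + j·sin(-20.3°)) = 6.715 - j2.484 V
  V4 = 240·(cos(-31.9°) + j·sin(-31.9°)) = 203.8 - j126.8 V
Step 2 — Sum components: V_total = 311 - j243 V.
Step 3 — Convert to polar: |V_total| = 394.7 V, ∠V_total = -38.0°.

V_total = 394.7∠-38.0° V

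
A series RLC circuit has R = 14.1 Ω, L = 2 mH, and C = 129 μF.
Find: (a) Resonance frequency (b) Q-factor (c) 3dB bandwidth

Step 1 — Resonance condition Im(Z)=0 gives ω₀ = 1/√(LC).
Step 2 — ω₀ = 1/√(0.002·0.000129) = 1969 rad/s.
Step 3 — f₀ = ω₀/(2π) = 313.3 Hz.
Step 4 — Series Q: Q = ω₀L/R = 1969·0.002/14.1 = 0.2793.
Step 5 — 3dB bandwidth: Δω = ω₀/Q = 7050 rad/s; BW = Δω/(2π) = 1122 Hz.

(a) f₀ = 313.3 Hz  (b) Q = 0.2793  (c) BW = 1122 Hz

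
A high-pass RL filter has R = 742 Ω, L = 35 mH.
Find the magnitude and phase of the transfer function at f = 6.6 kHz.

Step 1 — Angular frequency: ω = 2π·6600 = 4.147e+04 rad/s.
Step 2 — Transfer function: H(jω) = jωL/(R + jωL).
Step 3 — Numerator jωL = j·1451; denominator R + jωL = 742 + j1451.
Step 4 — H = 0.7928 + j0.4053.
Step 5 — Magnitude: |H| = 0.8904 (-1.0 dB); phase: φ = 27.1°.

|H| = 0.8904 (-1.0 dB), φ = 27.1°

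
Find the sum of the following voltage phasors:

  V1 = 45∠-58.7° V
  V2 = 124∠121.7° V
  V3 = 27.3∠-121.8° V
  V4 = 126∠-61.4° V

Step 1 — Convert each phasor to rectangular form:
  V1 = 45·(cos(-58.7°) + j·sin(-58.7°)) = 23.38 - j38.45 V
  V2 = 124·(cos(121.7°) + j·sin(121.7°)) = -65.16 + j105.5 V
  V3 = 27.3·(cos(-121.8°) + j·sin(-121.8°)) = -14.39 - j23.2 V
  V4 = 126·(cos(-61.4°) + j·sin(-61.4°)) = 60.32 - j110.6 V
Step 2 — Sum components: V_total = 4.149 - j66.78 V.
Step 3 — Convert to polar: |V_total| = 66.91 V, ∠V_total = -86.4°.

V_total = 66.91∠-86.4° V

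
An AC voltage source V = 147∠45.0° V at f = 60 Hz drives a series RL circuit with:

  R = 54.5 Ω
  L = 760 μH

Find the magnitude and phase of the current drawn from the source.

Step 1 — Angular frequency: ω = 2π·f = 2π·60 = 377 rad/s.
Step 2 — Component impedances:
  R: Z = R = 54.5 Ω
  L: Z = jωL = j·377·0.00076 = 0 + j0.2865 Ω
Step 3 — Series combination: Z_total = R + L = 54.5 + j0.2865 Ω = 54.5∠0.3° Ω.
Step 4 — Source phasor: V = 147∠45.0° V = 103.9 + j103.9 V.
Step 5 — Ohm's law: I = V / Z_total = (103.9 + j103.9) / (54.5 + j0.2865) = 1.917 + j1.897 A.
Step 6 — Convert to polar: |I| = 2.697 A, ∠I = 44.7°.

I = 2.697∠44.7° A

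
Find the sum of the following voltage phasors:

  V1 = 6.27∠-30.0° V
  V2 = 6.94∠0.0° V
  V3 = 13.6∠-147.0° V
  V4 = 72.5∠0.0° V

Step 1 — Convert each phasor to rectangular form:
  V1 = 6.27·(cos(-30.0°) + j·sin(-30.0°)) = 5.43 - j3.135 V
  V2 = 6.94·(cos(0.0°) + j·sin(0.0°)) = 6.94 V
  V3 = 13.6·(cos(-147.0°) + j·sin(-147.0°)) = -11.41 - j7.407 V
  V4 = 72.5·(cos(0.0°) + j·sin(0.0°)) = 72.5 V
Step 2 — Sum components: V_total = 73.46 - j10.54 V.
Step 3 — Convert to polar: |V_total| = 74.22 V, ∠V_total = -8.2°.

V_total = 74.22∠-8.2° V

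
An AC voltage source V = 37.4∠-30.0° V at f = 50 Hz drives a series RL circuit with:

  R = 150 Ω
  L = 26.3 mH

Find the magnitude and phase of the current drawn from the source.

Step 1 — Angular frequency: ω = 2π·f = 2π·50 = 314.2 rad/s.
Step 2 — Component impedances:
  R: Z = R = 150 Ω
  L: Z = jωL = j·314.2·0.0263 = 0 + j8.262 Ω
Step 3 — Series combination: Z_total = R + L = 150 + j8.262 Ω = 150.2∠3.2° Ω.
Step 4 — Source phasor: V = 37.4∠-30.0° V = 32.39 - j18.7 V.
Step 5 — Ohm's law: I = V / Z_total = (32.39 - j18.7) / (150 + j8.262) = 0.2084 - j0.1361 A.
Step 6 — Convert to polar: |I| = 0.249 A, ∠I = -33.2°.

I = 0.249∠-33.2° A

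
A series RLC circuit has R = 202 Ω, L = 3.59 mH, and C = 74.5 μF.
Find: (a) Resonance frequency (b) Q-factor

Step 1 — Resonance condition Im(Z)=0 gives ω₀ = 1/√(LC).
Step 2 — ω₀ = 1/√(0.00359·7.45e-05) = 1934 rad/s.
Step 3 — f₀ = ω₀/(2π) = 307.7 Hz.
Step 4 — Series Q: Q = ω₀L/R = 1934·0.00359/202 = 0.03437.

(a) f₀ = 307.7 Hz  (b) Q = 0.03437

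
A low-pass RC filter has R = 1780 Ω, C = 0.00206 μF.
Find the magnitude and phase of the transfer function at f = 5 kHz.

Step 1 — Angular frequency: ω = 2π·5000 = 3.142e+04 rad/s.
Step 2 — Transfer function: H(jω) = 1/(1 + jωRC).
Step 3 — Denominator: 1 + jωRC = 1 + j·3.142e+04·1780·2.06e-09 = 1 + j0.1152.
Step 4 — H = 0.9869 - j0.1137.
Step 5 — Magnitude: |H| = 0.9934 (-0.1 dB); phase: φ = -6.6°.

|H| = 0.9934 (-0.1 dB), φ = -6.6°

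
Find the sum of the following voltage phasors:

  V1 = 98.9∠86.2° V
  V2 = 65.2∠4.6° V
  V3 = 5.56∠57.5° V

Step 1 — Convert each phasor to rectangular form:
  V1 = 98.9·(cos(86.2°) + j·sin(86.2°)) = 6.554 + j98.68 V
  V2 = 65.2·(cos(4.6°) + j·sin(4.6°)) = 64.99 + j5.229 V
  V3 = 5.56·(cos(57.5°) + j·sin(57.5°)) = 2.987 + j4.689 V
Step 2 — Sum components: V_total = 74.53 + j108.6 V.
Step 3 — Convert to polar: |V_total| = 131.7 V, ∠V_total = 55.5°.

V_total = 131.7∠55.5° V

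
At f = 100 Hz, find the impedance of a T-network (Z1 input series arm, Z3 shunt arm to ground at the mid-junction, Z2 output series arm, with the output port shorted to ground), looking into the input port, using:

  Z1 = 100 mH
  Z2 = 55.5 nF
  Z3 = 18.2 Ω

Step 1 — Angular frequency: ω = 2π·f = 2π·100 = 628.3 rad/s.
Step 2 — Component impedances:
  Z1: Z = jωL = j·628.3·0.1 = 0 + j62.83 Ω
  Z2: Z = 1/(jωC) = -j/(ω·C) = 0 - j2.868e+04 Ω
  Z3: Z = R = 18.2 Ω
Step 3 — With the output port shorted to ground, the output series arm Z2 runs from the junction to ground; the shunt arm Z3 also runs from the junction to ground. They appear in parallel: Z3 || Z2 = 18.2 - j0.01155 Ω.
Step 4 — Series with input arm Z1: Z_in = Z1 + (Z3 || Z2) = 18.2 + j62.82 Ω = 65.4∠73.8° Ω.

Z = 18.2 + j62.82 Ω = 65.4∠73.8° Ω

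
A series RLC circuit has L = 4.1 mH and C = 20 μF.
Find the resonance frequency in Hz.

Step 1 — Resonance condition Im(Z)=0 gives ω₀ = 1/√(LC).
Step 2 — ω₀ = 1/√(0.0041·2e-05) = 3492 rad/s.
Step 3 — f₀ = ω₀/(2π) = 555.8 Hz.

f₀ = 555.8 Hz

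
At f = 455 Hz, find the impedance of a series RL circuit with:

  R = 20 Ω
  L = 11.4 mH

Step 1 — Angular frequency: ω = 2π·f = 2π·455 = 2859 rad/s.
Step 2 — Component impedances:
  R: Z = R = 20 Ω
  L: Z = jωL = j·2859·0.0114 = 0 + j32.59 Ω
Step 3 — Series combination: Z_total = R + L = 20 + j32.59 Ω = 38.24∠58.5° Ω.

Z = 20 + j32.59 Ω = 38.24∠58.5° Ω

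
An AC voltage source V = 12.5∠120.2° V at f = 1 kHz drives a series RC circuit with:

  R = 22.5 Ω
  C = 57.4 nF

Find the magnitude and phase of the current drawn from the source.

Step 1 — Angular frequency: ω = 2π·f = 2π·1000 = 6283 rad/s.
Step 2 — Component impedances:
  R: Z = R = 22.5 Ω
  C: Z = 1/(jωC) = -j/(ω·C) = 0 - j2773 Ω
Step 3 — Series combination: Z_total = R + C = 22.5 - j2773 Ω = 2773∠-89.5° Ω.
Step 4 — Source phasor: V = 12.5∠120.2° V = -6.288 + j10.8 V.
Step 5 — Ohm's law: I = V / Z_total = (-6.288 + j10.8) / (22.5 - j2773) = -0.003914 - j0.002236 A.
Step 6 — Convert to polar: |I| = 0.004508 A, ∠I = -150.3°.

I = 0.004508∠-150.3° A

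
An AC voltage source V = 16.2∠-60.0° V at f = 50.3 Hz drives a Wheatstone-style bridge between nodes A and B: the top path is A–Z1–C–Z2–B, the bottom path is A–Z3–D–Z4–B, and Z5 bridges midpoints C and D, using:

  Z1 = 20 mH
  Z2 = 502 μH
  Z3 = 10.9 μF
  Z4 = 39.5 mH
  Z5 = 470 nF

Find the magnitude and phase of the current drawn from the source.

Step 1 — Angular frequency: ω = 2π·f = 2π·50.3 = 316 rad/s.
Step 2 — Component impedances:
  Z1: Z = jωL = j·316·0.02 = 0 + j6.321 Ω
  Z2: Z = jωL = j·316·0.000502 = 0 + j0.1587 Ω
  Z3: Z = 1/(jωC) = -j/(ω·C) = 0 - j290.3 Ω
  Z4: Z = jωL = j·316·0.0395 = 0 + j12.48 Ω
  Z5: Z = 1/(jωC) = -j/(ω·C) = 0 - j6732 Ω
Step 3 — Bridge requires nodal analysis (the Z5 bridge couples midpoints C and D, so the two paths cannot be reduced to a simple series/parallel combination). Setting node B to ground and injecting 1 A at node A, the 3-node admittance system at A, C, D solves to V_A = Z_AB = 0 + j6.634 Ω = 6.634∠90.0° Ω.
Step 4 — Source phasor: V = 16.2∠-60.0° V = 8.1 - j14.03 V.
Step 5 — Ohm's law: I = V / Z_total = (8.1 - j14.03) / (0 + j6.634) = -2.115 - j1.221 A.
Step 6 — Convert to polar: |I| = 2.442 A, ∠I = -150.0°.

I = 2.442∠-150.0° A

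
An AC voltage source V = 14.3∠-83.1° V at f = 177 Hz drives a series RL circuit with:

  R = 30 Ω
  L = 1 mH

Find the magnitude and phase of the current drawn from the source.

Step 1 — Angular frequency: ω = 2π·f = 2π·177 = 1112 rad/s.
Step 2 — Component impedances:
  R: Z = R = 30 Ω
  L: Z = jωL = j·1112·0.001 = 0 + j1.112 Ω
Step 3 — Series combination: Z_total = R + L = 30 + j1.112 Ω = 30.02∠2.1° Ω.
Step 4 — Source phasor: V = 14.3∠-83.1° V = 1.718 - j14.2 V.
Step 5 — Ohm's law: I = V / Z_total = (1.718 - j14.2) / (30 + j1.112) = 0.03967 - j0.4747 A.
Step 6 — Convert to polar: |I| = 0.4763 A, ∠I = -85.2°.

I = 0.4763∠-85.2° A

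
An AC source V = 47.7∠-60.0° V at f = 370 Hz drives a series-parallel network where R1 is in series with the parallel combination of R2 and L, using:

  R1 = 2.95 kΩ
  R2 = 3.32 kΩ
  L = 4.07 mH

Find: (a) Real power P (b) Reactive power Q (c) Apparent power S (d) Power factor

Step 1 — Angular frequency: ω = 2π·f = 2π·370 = 2325 rad/s.
Step 2 — Component impedances:
  R1: Z = R = 2950 Ω
  R2: Z = R = 3320 Ω
  L: Z = jωL = j·2325·0.00407 = 0 + j9.462 Ω
Step 3 — Parallel branch: R2 || L = 1/(1/R2 + 1/L) = 0.02697 + j9.462 Ω.
Step 4 — Series with R1: Z_total = R1 + (R2 || L) = 2950 + j9.462 Ω = 2950∠0.2° Ω.
Step 5 — Source phasor: V = 47.7∠-60.0° V = 23.85 - j41.31 V.
Step 6 — Current: I = V / Z = 0.00804 - j0.01403 A = 0.01617∠-60.2° A.
Step 7 — Complex power: S = V·I* = 0.7713 + j0.002474 VA.
Step 8 — Real power: P = Re(S) = 0.7713 W.
Step 9 — Reactive power: Q = Im(S) = 0.002474 VAR.
Step 10 — Apparent power: |S| = 0.7713 VA.
Step 11 — Power factor: PF = P/|S| = 1 (lagging).

(a) P = 0.7713 W  (b) Q = 0.002474 VAR  (c) S = 0.7713 VA  (d) PF = 1 (lagging)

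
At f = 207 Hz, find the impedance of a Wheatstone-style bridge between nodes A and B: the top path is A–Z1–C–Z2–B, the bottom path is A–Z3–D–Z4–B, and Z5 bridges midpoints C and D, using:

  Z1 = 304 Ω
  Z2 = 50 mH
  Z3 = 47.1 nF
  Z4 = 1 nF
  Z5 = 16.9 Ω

Step 1 — Angular frequency: ω = 2π·f = 2π·207 = 1301 rad/s.
Step 2 — Component impedances:
  Z1: Z = R = 304 Ω
  Z2: Z = jωL = j·1301·0.05 = 0 + j65.03 Ω
  Z3: Z = 1/(jωC) = -j/(ω·C) = 0 - j1.632e+04 Ω
  Z4: Z = 1/(jωC) = -j/(ω·C) = 0 - j7.689e+05 Ω
  Z5: Z = R = 16.9 Ω
Step 3 — Bridge requires nodal analysis (the Z5 bridge couples midpoints C and D, so the two paths cannot be reduced to a simple series/parallel combination). Setting node B to ground and injecting 1 A at node A, the 3-node admittance system at A, C, D solves to V_A = Z_AB = 303.9 + j59.38 Ω = 309.6∠11.1° Ω.

Z = 303.9 + j59.38 Ω = 309.6∠11.1° Ω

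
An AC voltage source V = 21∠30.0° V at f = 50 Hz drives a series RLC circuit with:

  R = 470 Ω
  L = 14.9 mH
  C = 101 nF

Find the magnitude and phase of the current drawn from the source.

Step 1 — Angular frequency: ω = 2π·f = 2π·50 = 314.2 rad/s.
Step 2 — Component impedances:
  R: Z = R = 470 Ω
  L: Z = jωL = j·314.2·0.0149 = 0 + j4.681 Ω
  C: Z = 1/(jωC) = -j/(ω·C) = 0 - j3.152e+04 Ω
Step 3 — Series combination: Z_total = R + L + C = 470 - j3.151e+04 Ω = 3.151e+04∠-89.1° Ω.
Step 4 — Source phasor: V = 21∠30.0° V = 18.19 + j10.5 V.
Step 5 — Ohm's law: I = V / Z_total = (18.19 + j10.5) / (470 - j3.151e+04) = -0.0003245 + j0.000582 A.
Step 6 — Convert to polar: |I| = 0.0006664 A, ∠I = 119.1°.

I = 0.0006664∠119.1° A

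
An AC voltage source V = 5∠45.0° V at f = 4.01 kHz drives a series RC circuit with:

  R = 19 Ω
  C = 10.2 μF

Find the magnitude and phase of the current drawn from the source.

Step 1 — Angular frequency: ω = 2π·f = 2π·4010 = 2.52e+04 rad/s.
Step 2 — Component impedances:
  R: Z = R = 19 Ω
  C: Z = 1/(jωC) = -j/(ω·C) = 0 - j3.891 Ω
Step 3 — Series combination: Z_total = R + C = 19 - j3.891 Ω = 19.39∠-11.6° Ω.
Step 4 — Source phasor: V = 5∠45.0° V = 3.536 + j3.536 V.
Step 5 — Ohm's law: I = V / Z_total = (3.536 + j3.536) / (19 - j3.891) = 0.142 + j0.2152 A.
Step 6 — Convert to polar: |I| = 0.2578 A, ∠I = 56.6°.

I = 0.2578∠56.6° A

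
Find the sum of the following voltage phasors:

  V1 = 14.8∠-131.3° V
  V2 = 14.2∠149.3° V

Step 1 — Convert each phasor to rectangular form:
  V1 = 14.8·(cos(-131.3°) + j·sin(-131.3°)) = -9.768 - j11.12 V
  V2 = 14.2·(cos(149.3°) + j·sin(149.3°)) = -12.21 + j7.25 V
Step 2 — Sum components: V_total = -21.98 - j3.869 V.
Step 3 — Convert to polar: |V_total| = 22.32 V, ∠V_total = -170.0°.

V_total = 22.32∠-170.0° V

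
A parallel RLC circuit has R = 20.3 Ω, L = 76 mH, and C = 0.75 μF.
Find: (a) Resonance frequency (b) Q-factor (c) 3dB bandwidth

Step 1 — Resonance: ω₀ = 1/√(LC) = 1/√(0.076·7.5e-07) = 4189 rad/s.
Step 2 — f₀ = ω₀/(2π) = 666.6 Hz.
Step 3 — Parallel Q: Q = R/(ω₀L) = 20.3/(4189·0.076) = 0.06377.
Step 4 — Bandwidth: Δω = ω₀/Q = 6.568e+04 rad/s; BW = Δω/(2π) = 1.045e+04 Hz.

(a) f₀ = 666.6 Hz  (b) Q = 0.06377  (c) BW = 1.045e+04 Hz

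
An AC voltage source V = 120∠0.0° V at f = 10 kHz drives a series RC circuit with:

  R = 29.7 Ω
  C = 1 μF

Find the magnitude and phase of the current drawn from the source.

Step 1 — Angular frequency: ω = 2π·f = 2π·1e+04 = 6.283e+04 rad/s.
Step 2 — Component impedances:
  R: Z = R = 29.7 Ω
  C: Z = 1/(jωC) = -j/(ω·C) = 0 - j15.92 Ω
Step 3 — Series combination: Z_total = R + C = 29.7 - j15.92 Ω = 33.7∠-28.2° Ω.
Step 4 — Source phasor: V = 120∠0.0° V = 120 V.
Step 5 — Ohm's law: I = V / Z_total = (120) / (29.7 - j15.92) = 3.139 + j1.682 A.
Step 6 — Convert to polar: |I| = 3.561 A, ∠I = 28.2°.

I = 3.561∠28.2° A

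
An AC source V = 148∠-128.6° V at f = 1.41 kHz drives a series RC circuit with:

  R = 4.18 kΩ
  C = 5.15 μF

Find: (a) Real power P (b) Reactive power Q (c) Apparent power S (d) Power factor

Step 1 — Angular frequency: ω = 2π·f = 2π·1410 = 8859 rad/s.
Step 2 — Component impedances:
  R: Z = R = 4180 Ω
  C: Z = 1/(jωC) = -j/(ω·C) = 0 - j21.92 Ω
Step 3 — Series combination: Z_total = R + C = 4180 - j21.92 Ω = 4180∠-0.3° Ω.
Step 4 — Source phasor: V = 148∠-128.6° V = -92.33 - j115.7 V.
Step 5 — Current: I = V / Z = -0.02194 - j0.02779 A = 0.03541∠-128.3° A.
Step 6 — Complex power: S = V·I* = 5.24 - j0.02748 VA.
Step 7 — Real power: P = Re(S) = 5.24 W.
Step 8 — Reactive power: Q = Im(S) = -0.02748 VAR.
Step 9 — Apparent power: |S| = 5.24 VA.
Step 10 — Power factor: PF = P/|S| = 1 (leading).

(a) P = 5.24 W  (b) Q = -0.02748 VAR  (c) S = 5.24 VA  (d) PF = 1 (leading)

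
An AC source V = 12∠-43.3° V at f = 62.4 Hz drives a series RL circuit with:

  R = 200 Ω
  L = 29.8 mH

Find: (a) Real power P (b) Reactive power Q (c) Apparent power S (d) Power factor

Step 1 — Angular frequency: ω = 2π·f = 2π·62.4 = 392.1 rad/s.
Step 2 — Component impedances:
  R: Z = R = 200 Ω
  L: Z = jωL = j·392.1·0.0298 = 0 + j11.68 Ω
Step 3 — Series combination: Z_total = R + L = 200 + j11.68 Ω = 200.3∠3.3° Ω.
Step 4 — Source phasor: V = 12∠-43.3° V = 8.733 - j8.23 V.
Step 5 — Current: I = V / Z = 0.04112 - j0.04355 A = 0.0599∠-46.6° A.
Step 6 — Complex power: S = V·I* = 0.7176 + j0.04192 VA.
Step 7 — Real power: P = Re(S) = 0.7176 W.
Step 8 — Reactive power: Q = Im(S) = 0.04192 VAR.
Step 9 — Apparent power: |S| = 0.7188 VA.
Step 10 — Power factor: PF = P/|S| = 0.9983 (lagging).

(a) P = 0.7176 W  (b) Q = 0.04192 VAR  (c) S = 0.7188 VA  (d) PF = 0.9983 (lagging)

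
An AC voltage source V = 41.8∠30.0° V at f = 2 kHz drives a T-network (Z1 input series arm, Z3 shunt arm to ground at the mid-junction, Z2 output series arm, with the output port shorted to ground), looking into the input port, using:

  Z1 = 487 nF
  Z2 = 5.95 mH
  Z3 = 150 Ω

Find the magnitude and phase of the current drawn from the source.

Step 1 — Angular frequency: ω = 2π·f = 2π·2000 = 1.257e+04 rad/s.
Step 2 — Component impedances:
  Z1: Z = 1/(jωC) = -j/(ω·C) = 0 - j163.4 Ω
  Z2: Z = jωL = j·1.257e+04·0.00595 = 0 + j74.77 Ω
  Z3: Z = R = 150 Ω
Step 3 — With the output port shorted to ground, the output series arm Z2 runs from the junction to ground; the shunt arm Z3 also runs from the junction to ground. They appear in parallel: Z3 || Z2 = 29.85 + j59.89 Ω.
Step 4 — Series with input arm Z1: Z_in = Z1 + (Z3 || Z2) = 29.85 - j103.5 Ω = 107.7∠-73.9° Ω.
Step 5 — Source phasor: V = 41.8∠30.0° V = 36.2 + j20.9 V.
Step 6 — Ohm's law: I = V / Z_total = (36.2 + j20.9) / (29.85 - j103.5) = -0.09329 + j0.3766 A.
Step 7 — Convert to polar: |I| = 0.388 A, ∠I = 103.9°.

I = 0.388∠103.9° A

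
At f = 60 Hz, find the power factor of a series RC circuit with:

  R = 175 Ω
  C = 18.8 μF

Step 1 — Angular frequency: ω = 2π·f = 2π·60 = 377 rad/s.
Step 2 — Component impedances:
  R: Z = R = 175 Ω
  C: Z = 1/(jωC) = -j/(ω·C) = 0 - j141.1 Ω
Step 3 — Series combination: Z_total = R + C = 175 - j141.1 Ω = 224.8∠-38.9° Ω.
Step 4 — Power factor: PF = cos(φ) = Re(Z)/|Z| = 175/224.8 = 0.7785.
Step 5 — Type: Im(Z) = -141.1 ⇒ leading (phase φ = -38.9°).

PF = 0.7785 (leading, φ = -38.9°)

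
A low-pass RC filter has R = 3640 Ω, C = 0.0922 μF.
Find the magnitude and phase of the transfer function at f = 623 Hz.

Step 1 — Angular frequency: ω = 2π·623 = 3914 rad/s.
Step 2 — Transfer function: H(jω) = 1/(1 + jωRC).
Step 3 — Denominator: 1 + jωRC = 1 + j·3914·3640·9.22e-08 = 1 + j1.314.
Step 4 — H = 0.3669 - j0.4819.
Step 5 — Magnitude: |H| = 0.6057 (-4.4 dB); phase: φ = -52.7°.

|H| = 0.6057 (-4.4 dB), φ = -52.7°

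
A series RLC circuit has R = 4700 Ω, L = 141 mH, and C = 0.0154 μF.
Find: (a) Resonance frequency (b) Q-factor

Step 1 — Resonance condition Im(Z)=0 gives ω₀ = 1/√(LC).
Step 2 — ω₀ = 1/√(0.141·1.54e-08) = 2.146e+04 rad/s.
Step 3 — f₀ = ω₀/(2π) = 3415 Hz.
Step 4 — Series Q: Q = ω₀L/R = 2.146e+04·0.141/4700 = 0.6438.

(a) f₀ = 3415 Hz  (b) Q = 0.6438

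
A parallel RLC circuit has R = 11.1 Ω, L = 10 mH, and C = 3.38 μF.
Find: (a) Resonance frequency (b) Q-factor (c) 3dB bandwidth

Step 1 — Resonance: ω₀ = 1/√(LC) = 1/√(0.01·3.38e-06) = 5439 rad/s.
Step 2 — f₀ = ω₀/(2π) = 865.7 Hz.
Step 3 — Parallel Q: Q = R/(ω₀L) = 11.1/(5439·0.01) = 0.2041.
Step 4 — Bandwidth: Δω = ω₀/Q = 2.665e+04 rad/s; BW = Δω/(2π) = 4242 Hz.

(a) f₀ = 865.7 Hz  (b) Q = 0.2041  (c) BW = 4242 Hz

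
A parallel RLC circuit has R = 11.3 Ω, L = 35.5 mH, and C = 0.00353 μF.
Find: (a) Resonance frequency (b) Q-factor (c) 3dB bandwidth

Step 1 — Resonance: ω₀ = 1/√(LC) = 1/√(0.0355·3.53e-09) = 8.933e+04 rad/s.
Step 2 — f₀ = ω₀/(2π) = 1.422e+04 Hz.
Step 3 — Parallel Q: Q = R/(ω₀L) = 11.3/(8.933e+04·0.0355) = 0.003563.
Step 4 — Bandwidth: Δω = ω₀/Q = 2.507e+07 rad/s; BW = Δω/(2π) = 3.99e+06 Hz.

(a) f₀ = 1.422e+04 Hz  (b) Q = 0.003563  (c) BW = 3.99e+06 Hz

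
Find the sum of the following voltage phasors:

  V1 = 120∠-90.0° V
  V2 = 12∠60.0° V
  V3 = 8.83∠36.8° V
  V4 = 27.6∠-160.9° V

Step 1 — Convert each phasor to rectangular form:
  V1 = 120·(cos(-90.0°) + j·sin(-90.0°)) = 0 - j120 V
  V2 = 12·(cos(60.0°) + j·sin(60.0°)) = 6 + j10.39 V
  V3 = 8.83·(cos(36.8°) + j·sin(36.8°)) = 7.07 + j5.289 V
  V4 = 27.6·(cos(-160.9°) + j·sin(-160.9°)) = -26.08 - j9.031 V
Step 2 — Sum components: V_total = -13.01 - j113.3 V.
Step 3 — Convert to polar: |V_total| = 114.1 V, ∠V_total = -96.5°.

V_total = 114.1∠-96.5° V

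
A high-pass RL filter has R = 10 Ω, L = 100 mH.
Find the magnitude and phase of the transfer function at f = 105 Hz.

Step 1 — Angular frequency: ω = 2π·105 = 659.7 rad/s.
Step 2 — Transfer function: H(jω) = jωL/(R + jωL).
Step 3 — Numerator jωL = j·65.97; denominator R + jωL = 10 + j65.97.
Step 4 — H = 0.9775 + j0.1482.
Step 5 — Magnitude: |H| = 0.9887 (-0.1 dB); phase: φ = 8.6°.

|H| = 0.9887 (-0.1 dB), φ = 8.6°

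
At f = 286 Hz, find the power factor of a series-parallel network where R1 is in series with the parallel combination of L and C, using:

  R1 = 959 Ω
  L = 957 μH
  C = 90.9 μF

Step 1 — Angular frequency: ω = 2π·f = 2π·286 = 1797 rad/s.
Step 2 — Component impedances:
  R1: Z = R = 959 Ω
  L: Z = jωL = j·1797·0.000957 = 0 + j1.72 Ω
  C: Z = 1/(jωC) = -j/(ω·C) = 0 - j6.122 Ω
Step 3 — Parallel branch: L || C = 1/(1/L + 1/C) = 0 + j2.392 Ω.
Step 4 — Series with R1: Z_total = R1 + (L || C) = 959 + j2.392 Ω = 959∠0.1° Ω.
Step 5 — Power factor: PF = cos(φ) = Re(Z)/|Z| = 959/959 = 1.
Step 6 — Type: Im(Z) = 2.392 ⇒ lagging (phase φ = 0.1°).

PF = 1 (lagging, φ = 0.1°)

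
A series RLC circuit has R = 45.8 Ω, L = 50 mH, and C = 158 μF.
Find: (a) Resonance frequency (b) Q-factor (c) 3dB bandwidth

Step 1 — Resonance condition Im(Z)=0 gives ω₀ = 1/√(LC).
Step 2 — ω₀ = 1/√(0.05·0.000158) = 355.8 rad/s.
Step 3 — f₀ = ω₀/(2π) = 56.62 Hz.
Step 4 — Series Q: Q = ω₀L/R = 355.8·0.05/45.8 = 0.3884.
Step 5 — 3dB bandwidth: Δω = ω₀/Q = 916 rad/s; BW = Δω/(2π) = 145.8 Hz.

(a) f₀ = 56.62 Hz  (b) Q = 0.3884  (c) BW = 145.8 Hz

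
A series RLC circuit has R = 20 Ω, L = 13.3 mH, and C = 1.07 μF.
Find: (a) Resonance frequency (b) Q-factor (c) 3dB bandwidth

Step 1 — Resonance: ω₀ = 1/√(LC) = 1/√(0.0133·1.07e-06) = 8383 rad/s.
Step 2 — f₀ = ω₀/(2π) = 1334 Hz.
Step 3 — Series Q: Q = ω₀L/R = 8383·0.0133/20 = 5.574.
Step 4 — Bandwidth: Δω = ω₀/Q = 1504 rad/s; BW = Δω/(2π) = 239.3 Hz.

(a) f₀ = 1334 Hz  (b) Q = 5.574  (c) BW = 239.3 Hz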